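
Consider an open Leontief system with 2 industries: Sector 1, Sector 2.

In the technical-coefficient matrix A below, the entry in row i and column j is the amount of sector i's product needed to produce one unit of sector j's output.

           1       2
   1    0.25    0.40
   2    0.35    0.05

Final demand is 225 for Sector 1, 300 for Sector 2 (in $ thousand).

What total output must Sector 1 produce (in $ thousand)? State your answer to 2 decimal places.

x_1 = 582.97

I − A =
  [   0.75    -0.40]
  [  -0.35     0.95]
det(I−A) = (0.75)(0.95) − (-0.40)(-0.35) = 0.5725
adj(I−A) = [[0.95, 0.40], [0.35, 0.75]]
(I − A)⁻¹ = adj(I−A) / det(I−A) ≈
  [   1.6594     0.6987]
  [   0.6114     1.3100]
x = (I − A)⁻¹ d = adj(I−A)·d / det(I−A), with det(I−A) = 0.5725:
  x_1 = (0.95·225 + 0.40·300) / 0.5725 = 333.75 / 0.5725 ≈ 582.97
  x_2 = (0.35·225 + 0.75·300) / 0.5725 = 303.75 / 0.5725 ≈ 530.57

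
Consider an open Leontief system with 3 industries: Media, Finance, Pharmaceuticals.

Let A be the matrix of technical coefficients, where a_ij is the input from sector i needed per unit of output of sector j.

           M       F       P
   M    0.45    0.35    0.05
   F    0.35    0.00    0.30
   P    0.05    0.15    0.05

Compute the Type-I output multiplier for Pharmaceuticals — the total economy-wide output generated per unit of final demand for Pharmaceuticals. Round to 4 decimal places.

m_P = 2.0620

I − A =
  [   0.55    -0.35    -0.05]
  [  -0.35     1.00    -0.30]
  [  -0.05    -0.15     0.95]
Cofactors of I−A, C_ij = (−1)^(i+j)·(minor ij) (rows/columns in the sector order above):
  C_11 = (1.00)(0.95) − (-0.30)(-0.15) = 0.9050
  C_12 = −[(-0.35)(0.95) − (-0.30)(-0.05)] = 0.3475
  C_13 = (-0.35)(-0.15) − (1.00)(-0.05) = 0.1025
  C_21 = −[(-0.35)(0.95) − (-0.05)(-0.15)] = 0.3400
  C_22 = (0.55)(0.95) − (-0.05)(-0.05) = 0.5200
  C_23 = −[(0.55)(-0.15) − (-0.35)(-0.05)] = 0.1000
  C_31 = (-0.35)(-0.30) − (-0.05)(1.00) = 0.1550
  C_32 = −[(0.55)(-0.30) − (-0.05)(-0.35)] = 0.1825
  C_33 = (0.55)(1.00) − (-0.35)(-0.35) = 0.4275
det(I−A) = Σ_j (I−A)_1j·C_1j = (0.55)(0.9050) + (-0.35)(0.3475) + (-0.05)(0.1025) = 0.3710
adj(I−A) = Cᵀ =
  [ 0.9050   0.3400   0.1550]
  [ 0.3475   0.5200   0.1825]
  [ 0.1025   0.1000   0.4275]
(I − A)⁻¹ = adj(I−A) / det(I−A) ≈
  [   2.43935     0.91644     0.41779]
  [   0.93666     1.40162     0.49191]
  [   0.27628     0.26954     1.15229]
The output multiplier for sector j is the column-j sum of the Leontief inverse (I − A)⁻¹ = adj(I−A) / det(I−A).
Column P of adj(I−A): (0.1550, 0.1825, 0.4275); det(I−A) = 0.3710.
m_P = (0.1550 + 0.1825 + 0.4275) / 0.3710 = 0.765 / 0.3710 ≈ 2.0620.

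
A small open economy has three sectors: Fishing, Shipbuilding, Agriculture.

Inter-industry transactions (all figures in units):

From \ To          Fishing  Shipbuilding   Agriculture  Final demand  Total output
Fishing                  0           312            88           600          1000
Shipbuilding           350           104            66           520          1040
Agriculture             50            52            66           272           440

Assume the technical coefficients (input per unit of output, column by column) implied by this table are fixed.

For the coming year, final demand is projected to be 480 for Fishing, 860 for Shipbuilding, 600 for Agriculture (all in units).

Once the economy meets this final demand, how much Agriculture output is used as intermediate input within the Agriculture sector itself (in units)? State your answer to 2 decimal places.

Technical coefficients a_ij = z_ij / X_j:
  a_FF = 0/1000 = 0.00, a_SF = 350/1000 = 0.35, a_AF = 50/1000 = 0.05
  a_FS = 312/1040 = 0.30, a_SS = 104/1040 = 0.10, a_AS = 52/1040 = 0.05
  a_FA = 88/440 = 0.20, a_SA = 66/440 = 0.15, a_AA = 66/440 = 0.15
I − A =
  [   1.00    -0.30    -0.20]
  [  -0.35     0.90    -0.15]
  [  -0.05    -0.05     0.85]
Cofactors of I−A, C_ij = (−1)^(i+j)·(minor ij) (rows/columns in the sector order above):
  C_11 = (0.90)(0.85) − (-0.15)(-0.05) = 0.7575
  C_12 = −[(-0.35)(0.85) − (-0.15)(-0.05)] = 0.3050
  C_13 = (-0.35)(-0.05) − (0.90)(-0.05) = 0.0625
  C_21 = −[(-0.30)(0.85) − (-0.20)(-0.05)] = 0.2650
  C_22 = (1.00)(0.85) − (-0.20)(-0.05) = 0.8400
  C_23 = −[(1.00)(-0.05) − (-0.30)(-0.05)] = 0.0650
  C_31 = (-0.30)(-0.15) − (-0.20)(0.90) = 0.2250
  C_32 = −[(1.00)(-0.15) − (-0.20)(-0.35)] = 0.2200
  C_33 = (1.00)(0.90) − (-0.30)(-0.35) = 0.7950
det(I−A) = Σ_j (I−A)_1j·C_1j = (1.00)(0.7575) + (-0.30)(0.3050) + (-0.20)(0.0625) = 0.6535
adj(I−A) = Cᵀ =
  [ 0.7575   0.2650   0.2250]
  [ 0.3050   0.8400   0.2200]
  [ 0.0625   0.0650   0.7950]
(I − A)⁻¹ = adj(I−A) / det(I−A) ≈
  [   1.1591     0.4055     0.3443]
  [   0.4667     1.2854     0.3366]
  [   0.0956     0.0995     1.2165]
First solve x = (I − A)⁻¹ d = adj(I−A)·d / det(I−A); in particular x_A = (0.0625·480 + 0.0650·860 + 0.7950·600) / 0.6535 = 562.90 / 0.6535 ≈ 861.3619.
Intermediate flow from A to A: z_AA = a_AA · x_A = 0.15 × 562.90 / 0.6535 = 84.435 / 0.6535 ≈ 129.20.

z_AA = 129.20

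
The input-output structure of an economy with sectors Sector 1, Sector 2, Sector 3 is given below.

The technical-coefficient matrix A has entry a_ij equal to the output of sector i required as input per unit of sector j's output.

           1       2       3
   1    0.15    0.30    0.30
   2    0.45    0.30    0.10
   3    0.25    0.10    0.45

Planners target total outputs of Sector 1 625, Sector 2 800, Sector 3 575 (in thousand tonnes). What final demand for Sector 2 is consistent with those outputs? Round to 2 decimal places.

d_2 = 221.25

I − A =
  [   0.85    -0.30    -0.30]
  [  -0.45     0.70    -0.10]
  [  -0.25    -0.10     0.55]
d = (I − A) x:
  d_1 = (+0.85)·625 + (-0.30)·800 + (-0.30)·575 = 118.75
  d_2 = (-0.45)·625 + (+0.70)·800 + (-0.10)·575 = 221.25
  d_3 = (-0.25)·625 + (-0.10)·800 + (+0.55)·575 = 80.00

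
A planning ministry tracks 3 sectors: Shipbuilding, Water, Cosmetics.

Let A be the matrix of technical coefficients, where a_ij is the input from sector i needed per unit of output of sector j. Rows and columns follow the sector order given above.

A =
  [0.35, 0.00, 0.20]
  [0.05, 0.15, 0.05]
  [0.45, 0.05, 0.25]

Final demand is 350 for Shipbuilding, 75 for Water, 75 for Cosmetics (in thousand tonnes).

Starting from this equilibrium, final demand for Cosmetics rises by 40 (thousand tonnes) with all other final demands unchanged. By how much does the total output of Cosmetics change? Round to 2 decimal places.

Δx_3 = 65.82

I − A =
  [   0.65     0.00    -0.20]
  [  -0.05     0.85    -0.05]
  [  -0.45    -0.05     0.75]
Cofactors of I−A, C_ij = (−1)^(i+j)·(minor ij) (rows/columns in the sector order above):
  C_11 = (0.85)(0.75) − (-0.05)(-0.05) = 0.6350
  C_12 = −[(-0.05)(0.75) − (-0.05)(-0.45)] = 0.0600
  C_13 = (-0.05)(-0.05) − (0.85)(-0.45) = 0.3850
  C_21 = −[(0.00)(0.75) − (-0.20)(-0.05)] = 0.0100
  C_22 = (0.65)(0.75) − (-0.20)(-0.45) = 0.3975
  C_23 = −[(0.65)(-0.05) − (0.00)(-0.45)] = 0.0325
  C_31 = (0.00)(-0.05) − (-0.20)(0.85) = 0.1700
  C_32 = −[(0.65)(-0.05) − (-0.20)(-0.05)] = 0.0425
  C_33 = (0.65)(0.85) − (0.00)(-0.05) = 0.5525
det(I−A) = Σ_j (I−A)_1j·C_1j = (0.65)(0.6350) + (0.00)(0.0600) + (-0.20)(0.3850) = 0.33575
adj(I−A) = Cᵀ =
  [ 0.6350   0.0100   0.1700]
  [ 0.0600   0.3975   0.0425]
  [ 0.3850   0.0325   0.5525]
(I − A)⁻¹ = adj(I−A) / det(I−A) ≈
  [   1.8913     0.0298     0.5063]
  [   0.1787     1.1839     0.1266]
  [   1.1467     0.0968     1.6456]
Δx = (I − A)⁻¹ Δd with Δd having +40 in the Cosmetics component and 0 elsewhere.
So Δx_3 = L_33 · (+40), where L_33 = adj(I−A)_33 / det(I−A) = 0.5525 / 0.33575.
Δx_3 = 0.5525 × (+40) / 0.33575 = 22.10 / 0.33575 ≈ 65.82.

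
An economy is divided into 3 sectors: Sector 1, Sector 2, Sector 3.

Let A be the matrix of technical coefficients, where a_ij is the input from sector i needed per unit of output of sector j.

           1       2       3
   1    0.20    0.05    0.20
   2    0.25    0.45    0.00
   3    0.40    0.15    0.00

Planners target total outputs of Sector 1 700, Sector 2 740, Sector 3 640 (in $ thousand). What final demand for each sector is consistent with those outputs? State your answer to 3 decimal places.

I − A =
  [   0.80    -0.05    -0.20]
  [  -0.25     0.55     0.00]
  [  -0.40    -0.15     1.00]
d = (I − A) x:
  d_1 = (+0.80)·700 + (-0.05)·740 + (-0.20)·640 = 395.000
  d_2 = (-0.25)·700 + (+0.55)·740 + (+0.00)·640 = 232.000
  d_3 = (-0.40)·700 + (-0.15)·740 + (+1.00)·640 = 249.000

d_1 = 395.000, d_2 = 232.000, d_3 = 249.000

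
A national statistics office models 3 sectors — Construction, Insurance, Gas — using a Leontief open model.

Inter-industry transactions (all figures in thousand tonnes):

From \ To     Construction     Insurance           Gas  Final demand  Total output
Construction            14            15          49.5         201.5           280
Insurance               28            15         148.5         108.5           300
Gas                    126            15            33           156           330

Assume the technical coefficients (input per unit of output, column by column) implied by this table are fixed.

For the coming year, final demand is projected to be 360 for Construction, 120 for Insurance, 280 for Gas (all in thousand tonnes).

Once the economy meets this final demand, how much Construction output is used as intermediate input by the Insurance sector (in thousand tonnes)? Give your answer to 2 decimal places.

z_CI = 22.75

Technical coefficients a_ij = z_ij / X_j:
  a_CC = 14/280 = 0.05, a_IC = 28/280 = 0.10, a_GC = 126/280 = 0.45
  a_CI = 15/300 = 0.05, a_II = 15/300 = 0.05, a_GI = 15/300 = 0.05
  a_CG = 49.5/330 = 0.15, a_IG = 148.5/330 = 0.45, a_GG = 33/330 = 0.10
I − A =
  [   0.95    -0.05    -0.15]
  [  -0.10     0.95    -0.45]
  [  -0.45    -0.05     0.90]
Cofactors of I−A, C_ij = (−1)^(i+j)·(minor ij) (rows/columns in the sector order above):
  C_11 = (0.95)(0.90) − (-0.45)(-0.05) = 0.8325
  C_12 = −[(-0.10)(0.90) − (-0.45)(-0.45)] = 0.2925
  C_13 = (-0.10)(-0.05) − (0.95)(-0.45) = 0.4325
  C_21 = −[(-0.05)(0.90) − (-0.15)(-0.05)] = 0.0525
  C_22 = (0.95)(0.90) − (-0.15)(-0.45) = 0.7875
  C_23 = −[(0.95)(-0.05) − (-0.05)(-0.45)] = 0.0700
  C_31 = (-0.05)(-0.45) − (-0.15)(0.95) = 0.1650
  C_32 = −[(0.95)(-0.45) − (-0.15)(-0.10)] = 0.4425
  C_33 = (0.95)(0.95) − (-0.05)(-0.10) = 0.8975
det(I−A) = Σ_j (I−A)_1j·C_1j = (0.95)(0.8325) + (-0.05)(0.2925) + (-0.15)(0.4325) = 0.711375
adj(I−A) = Cᵀ =
  [ 0.8325   0.0525   0.1650]
  [ 0.2925   0.7875   0.4425]
  [ 0.4325   0.0700   0.8975]
(I − A)⁻¹ = adj(I−A) / det(I−A) ≈
  [   1.1703     0.0738     0.2319]
  [   0.4112     1.1070     0.6220]
  [   0.6080     0.0984     1.2616]
First solve x = (I − A)⁻¹ d = adj(I−A)·d / det(I−A); in particular x_I = (0.2925·360 + 0.7875·120 + 0.4425·280) / 0.711375 = 323.70 / 0.711375 ≈ 455.0343.
Intermediate flow from C to I: z_CI = a_CI · x_I = 0.05 × 323.70 / 0.711375 = 16.185 / 0.711375 ≈ 22.75.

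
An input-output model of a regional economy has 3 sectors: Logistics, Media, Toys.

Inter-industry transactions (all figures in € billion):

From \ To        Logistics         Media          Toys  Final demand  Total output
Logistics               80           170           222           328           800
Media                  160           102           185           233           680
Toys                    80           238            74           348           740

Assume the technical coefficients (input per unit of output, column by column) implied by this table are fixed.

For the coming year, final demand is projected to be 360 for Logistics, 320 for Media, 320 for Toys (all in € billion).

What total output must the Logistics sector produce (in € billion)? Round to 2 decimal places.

Technical coefficients a_ij = z_ij / X_j:
  a_11 = 80/800 = 0.10, a_21 = 160/800 = 0.20, a_31 = 80/800 = 0.10
  a_12 = 170/680 = 0.25, a_22 = 102/680 = 0.15, a_32 = 238/680 = 0.35
  a_13 = 222/740 = 0.30, a_23 = 185/740 = 0.25, a_33 = 74/740 = 0.10
I − A =
  [   0.90    -0.25    -0.30]
  [  -0.20     0.85    -0.25]
  [  -0.10    -0.35     0.90]
Cofactors of I−A, C_ij = (−1)^(i+j)·(minor ij) (rows/columns in the sector order above):
  C_11 = (0.85)(0.90) − (-0.25)(-0.35) = 0.6775
  C_12 = −[(-0.20)(0.90) − (-0.25)(-0.10)] = 0.2050
  C_13 = (-0.20)(-0.35) − (0.85)(-0.10) = 0.1550
  C_21 = −[(-0.25)(0.90) − (-0.30)(-0.35)] = 0.3300
  C_22 = (0.90)(0.90) − (-0.30)(-0.10) = 0.7800
  C_23 = −[(0.90)(-0.35) − (-0.25)(-0.10)] = 0.3400
  C_31 = (-0.25)(-0.25) − (-0.30)(0.85) = 0.3175
  C_32 = −[(0.90)(-0.25) − (-0.30)(-0.20)] = 0.2850
  C_33 = (0.90)(0.85) − (-0.25)(-0.20) = 0.7150
det(I−A) = Σ_j (I−A)_1j·C_1j = (0.90)(0.6775) + (-0.25)(0.2050) + (-0.30)(0.1550) = 0.5120
adj(I−A) = Cᵀ =
  [ 0.6775   0.3300   0.3175]
  [ 0.2050   0.7800   0.2850]
  [ 0.1550   0.3400   0.7150]
(I − A)⁻¹ = adj(I−A) / det(I−A) ≈
  [   1.3232     0.6445     0.6201]
  [   0.4004     1.5234     0.5566]
  [   0.3027     0.6641     1.3965]
x = (I − A)⁻¹ d = adj(I−A)·d / det(I−A), with det(I−A) = 0.5120:
  x_1 = (0.6775·360 + 0.3300·320 + 0.3175·320) / 0.5120 = 451.10 / 0.5120 ≈ 881.05
  x_2 = (0.2050·360 + 0.7800·320 + 0.2850·320) / 0.5120 = 414.60 / 0.5120 ≈ 809.77
  x_3 = (0.1550·360 + 0.3400·320 + 0.7150·320) / 0.5120 = 393.40 / 0.5120 ≈ 768.36

x_1 = 881.05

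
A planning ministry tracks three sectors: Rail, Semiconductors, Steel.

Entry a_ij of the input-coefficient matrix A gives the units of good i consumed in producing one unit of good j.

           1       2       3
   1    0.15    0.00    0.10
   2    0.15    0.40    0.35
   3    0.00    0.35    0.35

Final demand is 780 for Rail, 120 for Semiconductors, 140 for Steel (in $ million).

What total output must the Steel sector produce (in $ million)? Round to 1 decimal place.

x_3 = 666.5

I − A =
  [   0.85     0.00    -0.10]
  [  -0.15     0.60    -0.35]
  [   0.00    -0.35     0.65]
Cofactors of I−A, C_ij = (−1)^(i+j)·(minor ij) (rows/columns in the sector order above):
  C_11 = (0.60)(0.65) − (-0.35)(-0.35) = 0.2675
  C_12 = −[(-0.15)(0.65) − (-0.35)(0.00)] = 0.0975
  C_13 = (-0.15)(-0.35) − (0.60)(0.00) = 0.0525
  C_21 = −[(0.00)(0.65) − (-0.10)(-0.35)] = 0.0350
  C_22 = (0.85)(0.65) − (-0.10)(0.00) = 0.5525
  C_23 = −[(0.85)(-0.35) − (0.00)(0.00)] = 0.2975
  C_31 = (0.00)(-0.35) − (-0.10)(0.60) = 0.0600
  C_32 = −[(0.85)(-0.35) − (-0.10)(-0.15)] = 0.3125
  C_33 = (0.85)(0.60) − (0.00)(-0.15) = 0.5100
det(I−A) = Σ_j (I−A)_1j·C_1j = (0.85)(0.2675) + (0.00)(0.0975) + (-0.10)(0.0525) = 0.222125
adj(I−A) = Cᵀ =
  [ 0.2675   0.0350   0.0600]
  [ 0.0975   0.5525   0.3125]
  [ 0.0525   0.2975   0.5100]
(I − A)⁻¹ = adj(I−A) / det(I−A) ≈
  [   1.2043     0.1576     0.2701]
  [   0.4389     2.4873     1.4069]
  [   0.2364     1.3393     2.2960]
x = (I − A)⁻¹ d = adj(I−A)·d / det(I−A), with det(I−A) = 0.222125:
  x_1 = (0.2675·780 + 0.0350·120 + 0.0600·140) / 0.222125 = 221.25 / 0.222125 ≈ 996.1
  x_2 = (0.0975·780 + 0.5525·120 + 0.3125·140) / 0.222125 = 186.10 / 0.222125 ≈ 837.8
  x_3 = (0.0525·780 + 0.2975·120 + 0.5100·140) / 0.222125 = 148.05 / 0.222125 ≈ 666.5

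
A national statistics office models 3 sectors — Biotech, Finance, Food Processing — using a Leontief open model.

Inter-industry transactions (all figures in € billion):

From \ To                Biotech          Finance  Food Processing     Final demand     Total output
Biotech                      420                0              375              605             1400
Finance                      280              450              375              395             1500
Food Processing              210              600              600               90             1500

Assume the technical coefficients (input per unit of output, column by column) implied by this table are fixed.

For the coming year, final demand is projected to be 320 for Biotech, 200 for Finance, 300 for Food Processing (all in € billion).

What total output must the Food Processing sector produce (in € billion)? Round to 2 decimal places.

x_3 = 1475.11

Technical coefficients a_ij = z_ij / X_j:
  a_11 = 420/1400 = 0.30, a_21 = 280/1400 = 0.20, a_31 = 210/1400 = 0.15
  a_12 = 0/1500 = 0.00, a_22 = 450/1500 = 0.30, a_32 = 600/1500 = 0.40
  a_13 = 375/1500 = 0.25, a_23 = 375/1500 = 0.25, a_33 = 600/1500 = 0.40
I − A =
  [   0.70     0.00    -0.25]
  [  -0.20     0.70    -0.25]
  [  -0.15    -0.40     0.60]
Cofactors of I−A, C_ij = (−1)^(i+j)·(minor ij) (rows/columns in the sector order above):
  C_11 = (0.70)(0.60) − (-0.25)(-0.40) = 0.3200
  C_12 = −[(-0.20)(0.60) − (-0.25)(-0.15)] = 0.1575
  C_13 = (-0.20)(-0.40) − (0.70)(-0.15) = 0.1850
  C_21 = −[(0.00)(0.60) − (-0.25)(-0.40)] = 0.1000
  C_22 = (0.70)(0.60) − (-0.25)(-0.15) = 0.3825
  C_23 = −[(0.70)(-0.40) − (0.00)(-0.15)] = 0.2800
  C_31 = (0.00)(-0.25) − (-0.25)(0.70) = 0.1750
  C_32 = −[(0.70)(-0.25) − (-0.25)(-0.20)] = 0.2250
  C_33 = (0.70)(0.70) − (0.00)(-0.20) = 0.4900
det(I−A) = Σ_j (I−A)_1j·C_1j = (0.70)(0.3200) + (0.00)(0.1575) + (-0.25)(0.1850) = 0.17775
adj(I−A) = Cᵀ =
  [ 0.3200   0.1000   0.1750]
  [ 0.1575   0.3825   0.2250]
  [ 0.1850   0.2800   0.4900]
(I − A)⁻¹ = adj(I−A) / det(I−A) ≈
  [   1.8003     0.5626     0.9845]
  [   0.8861     2.1519     1.2658]
  [   1.0408     1.5752     2.7567]
x = (I − A)⁻¹ d = adj(I−A)·d / det(I−A), with det(I−A) = 0.17775:
  x_1 = (0.3200·320 + 0.1000·200 + 0.1750·300) / 0.17775 = 174.90 / 0.17775 ≈ 983.97
  x_2 = (0.1575·320 + 0.3825·200 + 0.2250·300) / 0.17775 = 194.40 / 0.17775 ≈ 1093.67
  x_3 = (0.1850·320 + 0.2800·200 + 0.4900·300) / 0.17775 = 262.20 / 0.17775 ≈ 1475.11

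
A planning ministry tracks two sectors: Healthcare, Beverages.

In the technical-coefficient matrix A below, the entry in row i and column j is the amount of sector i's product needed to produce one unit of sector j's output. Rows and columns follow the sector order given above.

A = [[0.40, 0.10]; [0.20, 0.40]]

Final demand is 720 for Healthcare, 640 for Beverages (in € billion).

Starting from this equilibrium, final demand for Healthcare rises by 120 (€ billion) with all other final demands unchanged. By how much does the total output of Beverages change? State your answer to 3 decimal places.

Δx_2 = 70.588

I − A =
  [   0.60    -0.10]
  [  -0.20     0.60]
det(I−A) = (0.60)(0.60) − (-0.10)(-0.20) = 0.3400
adj(I−A) = [[0.60, 0.10], [0.20, 0.60]]
(I − A)⁻¹ = adj(I−A) / det(I−A) ≈
  [   1.7647     0.2941]
  [   0.5882     1.7647]
Δx = (I − A)⁻¹ Δd with Δd having +120 in the Healthcare component and 0 elsewhere.
So Δx_2 = L_21 · (+120), where L_21 = adj(I−A)_21 / det(I−A) = 0.20 / 0.3400.
Δx_2 = 0.20 × (+120) / 0.3400 = 24.00 / 0.3400 ≈ 70.588.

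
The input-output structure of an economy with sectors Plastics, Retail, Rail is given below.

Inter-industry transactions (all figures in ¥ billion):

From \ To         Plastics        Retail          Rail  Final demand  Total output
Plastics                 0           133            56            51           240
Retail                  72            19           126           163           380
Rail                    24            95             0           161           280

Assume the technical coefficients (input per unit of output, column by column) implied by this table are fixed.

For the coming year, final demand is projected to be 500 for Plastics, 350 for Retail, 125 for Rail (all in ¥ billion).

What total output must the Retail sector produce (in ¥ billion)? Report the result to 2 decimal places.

Technical coefficients a_ij = z_ij / X_j:
  a_11 = 0/240 = 0.00, a_21 = 72/240 = 0.30, a_31 = 24/240 = 0.10
  a_12 = 133/380 = 0.35, a_22 = 19/380 = 0.05, a_32 = 95/380 = 0.25
  a_13 = 56/280 = 0.20, a_23 = 126/280 = 0.45, a_33 = 0/280 = 0.00
I − A =
  [   1.00    -0.35    -0.20]
  [  -0.30     0.95    -0.45]
  [  -0.10    -0.25     1.00]
Cofactors of I−A, C_ij = (−1)^(i+j)·(minor ij) (rows/columns in the sector order above):
  C_11 = (0.95)(1.00) − (-0.45)(-0.25) = 0.8375
  C_12 = −[(-0.30)(1.00) − (-0.45)(-0.10)] = 0.3450
  C_13 = (-0.30)(-0.25) − (0.95)(-0.10) = 0.1700
  C_21 = −[(-0.35)(1.00) − (-0.20)(-0.25)] = 0.4000
  C_22 = (1.00)(1.00) − (-0.20)(-0.10) = 0.9800
  C_23 = −[(1.00)(-0.25) − (-0.35)(-0.10)] = 0.2850
  C_31 = (-0.35)(-0.45) − (-0.20)(0.95) = 0.3475
  C_32 = −[(1.00)(-0.45) − (-0.20)(-0.30)] = 0.5100
  C_33 = (1.00)(0.95) − (-0.35)(-0.30) = 0.8450
det(I−A) = Σ_j (I−A)_1j·C_1j = (1.00)(0.8375) + (-0.35)(0.3450) + (-0.20)(0.1700) = 0.68275
adj(I−A) = Cᵀ =
  [ 0.8375   0.4000   0.3475]
  [ 0.3450   0.9800   0.5100]
  [ 0.1700   0.2850   0.8450]
(I − A)⁻¹ = adj(I−A) / det(I−A) ≈
  [   1.2267     0.5859     0.5090]
  [   0.5053     1.4354     0.7470]
  [   0.2490     0.4174     1.2376]
x = (I − A)⁻¹ d = adj(I−A)·d / det(I−A), with det(I−A) = 0.68275:
  x_1 = (0.8375·500 + 0.4000·350 + 0.3475·125) / 0.68275 = 602.1875 / 0.68275 ≈ 882.00
  x_2 = (0.3450·500 + 0.9800·350 + 0.5100·125) / 0.68275 = 579.25 / 0.68275 ≈ 848.41
  x_3 = (0.1700·500 + 0.2850·350 + 0.8450·125) / 0.68275 = 290.375 / 0.68275 ≈ 425.30

x_2 = 848.41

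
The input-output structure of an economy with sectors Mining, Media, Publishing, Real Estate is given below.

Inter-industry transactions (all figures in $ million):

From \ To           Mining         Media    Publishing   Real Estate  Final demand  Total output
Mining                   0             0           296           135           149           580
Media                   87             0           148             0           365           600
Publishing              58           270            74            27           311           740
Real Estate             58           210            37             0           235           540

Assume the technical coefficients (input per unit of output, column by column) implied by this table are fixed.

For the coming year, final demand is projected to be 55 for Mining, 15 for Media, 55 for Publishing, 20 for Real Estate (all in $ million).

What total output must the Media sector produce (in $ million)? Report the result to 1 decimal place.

x_2 = 51.9

Technical coefficients a_ij = z_ij / X_j:
  a_11 = 0/580 = 0.00, a_21 = 87/580 = 0.15, a_31 = 58/580 = 0.10, a_41 = 58/580 = 0.10
  a_12 = 0/600 = 0.00, a_22 = 0/600 = 0.00, a_32 = 270/600 = 0.45, a_42 = 210/600 = 0.35
  a_13 = 296/740 = 0.40, a_23 = 148/740 = 0.20, a_33 = 74/740 = 0.10, a_43 = 37/740 = 0.05
  a_14 = 135/540 = 0.25, a_24 = 0/540 = 0.00, a_34 = 27/540 = 0.05, a_44 = 0/540 = 0.00
I − A =
  [   1.00     0.00    -0.40    -0.25]
  [  -0.15     1.00    -0.20     0.00]
  [  -0.10    -0.45     0.90    -0.05]
  [  -0.10    -0.35    -0.05     1.00]
Compute the cofactors C_ij = (−1)^(i+j)·(3×3 minor ij) of I−A; the adjugate is their transpose:
adj(I−A) = Cᵀ =
  [ 0.804000   0.271375   0.430000   0.222500]
  [ 0.155625   0.831750   0.256875   0.051750]
  [ 0.175125   0.465000   0.961875   0.091875]
  [ 0.143625   0.341500   0.181000   0.743000]
det(I−A) = Σ_j (I−A)_1j·C_1j = (1.00)(0.804000) + (0.00)(0.155625) + (-0.40)(0.175125) + (-0.25)(0.143625) = 0.69804375
(I − A)⁻¹ = adj(I−A) / det(I−A) ≈
  [   1.1518     0.3888     0.6160     0.3187]
  [   0.2229     1.1915     0.3680     0.0741]
  [   0.2509     0.6661     1.3780     0.1316]
  [   0.2058     0.4892     0.2593     1.0644]
x = (I − A)⁻¹ d = adj(I−A)·d / det(I−A), with det(I−A) = 0.69804375:
  x_1 = (0.804000·55 + 0.271375·15 + 0.430000·55 + 0.222500·20) / 0.69804375 = 76.390625 / 0.69804375 ≈ 109.4
  x_2 = (0.155625·55 + 0.831750·15 + 0.256875·55 + 0.051750·20) / 0.69804375 = 36.19875 / 0.69804375 ≈ 51.9
  x_3 = (0.175125·55 + 0.465000·15 + 0.961875·55 + 0.091875·20) / 0.69804375 = 71.3475 / 0.69804375 ≈ 102.2
  x_4 = (0.143625·55 + 0.341500·15 + 0.181000·55 + 0.743000·20) / 0.69804375 = 37.836875 / 0.69804375 ≈ 54.2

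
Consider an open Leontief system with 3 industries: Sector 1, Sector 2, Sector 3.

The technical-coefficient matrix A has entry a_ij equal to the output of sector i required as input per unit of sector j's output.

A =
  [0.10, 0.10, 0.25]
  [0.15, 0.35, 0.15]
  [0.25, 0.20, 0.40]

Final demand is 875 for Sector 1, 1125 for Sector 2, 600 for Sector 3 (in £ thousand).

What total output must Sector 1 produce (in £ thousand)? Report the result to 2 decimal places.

I − A =
  [   0.90    -0.10    -0.25]
  [  -0.15     0.65    -0.15]
  [  -0.25    -0.20     0.60]
Cofactors of I−A, C_ij = (−1)^(i+j)·(minor ij) (rows/columns in the sector order above):
  C_11 = (0.65)(0.60) − (-0.15)(-0.20) = 0.3600
  C_12 = −[(-0.15)(0.60) − (-0.15)(-0.25)] = 0.1275
  C_13 = (-0.15)(-0.20) − (0.65)(-0.25) = 0.1925
  C_21 = −[(-0.10)(0.60) − (-0.25)(-0.20)] = 0.1100
  C_22 = (0.90)(0.60) − (-0.25)(-0.25) = 0.4775
  C_23 = −[(0.90)(-0.20) − (-0.10)(-0.25)] = 0.2050
  C_31 = (-0.10)(-0.15) − (-0.25)(0.65) = 0.1775
  C_32 = −[(0.90)(-0.15) − (-0.25)(-0.15)] = 0.1725
  C_33 = (0.90)(0.65) − (-0.10)(-0.15) = 0.5700
det(I−A) = Σ_j (I−A)_1j·C_1j = (0.90)(0.3600) + (-0.10)(0.1275) + (-0.25)(0.1925) = 0.263125
adj(I−A) = Cᵀ =
  [ 0.3600   0.1100   0.1775]
  [ 0.1275   0.4775   0.1725]
  [ 0.1925   0.2050   0.5700]
(I − A)⁻¹ = adj(I−A) / det(I−A) ≈
  [   1.3682     0.4181     0.6746]
  [   0.4846     1.8147     0.6556]
  [   0.7316     0.7791     2.1663]
x = (I − A)⁻¹ d = adj(I−A)·d / det(I−A), with det(I−A) = 0.263125:
  x_1 = (0.3600·875 + 0.1100·1125 + 0.1775·600) / 0.263125 = 545.25 / 0.263125 ≈ 2072.21
  x_2 = (0.1275·875 + 0.4775·1125 + 0.1725·600) / 0.263125 = 752.25 / 0.263125 ≈ 2858.91
  x_3 = (0.1925·875 + 0.2050·1125 + 0.5700·600) / 0.263125 = 741.0625 / 0.263125 ≈ 2816.39

x_1 = 2072.21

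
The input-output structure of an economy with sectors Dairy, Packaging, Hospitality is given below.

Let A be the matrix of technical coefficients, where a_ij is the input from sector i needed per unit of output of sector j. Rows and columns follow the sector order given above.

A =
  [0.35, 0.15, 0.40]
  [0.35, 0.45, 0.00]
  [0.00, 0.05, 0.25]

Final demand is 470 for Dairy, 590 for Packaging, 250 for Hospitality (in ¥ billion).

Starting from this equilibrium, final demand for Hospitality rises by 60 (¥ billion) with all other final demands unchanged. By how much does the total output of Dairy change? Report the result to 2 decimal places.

I − A =
  [   0.65    -0.15    -0.40]
  [  -0.35     0.55     0.00]
  [   0.00    -0.05     0.75]
Cofactors of I−A, C_ij = (−1)^(i+j)·(minor ij) (rows/columns in the sector order above):
  C_11 = (0.55)(0.75) − (0.00)(-0.05) = 0.4125
  C_12 = −[(-0.35)(0.75) − (0.00)(0.00)] = 0.2625
  C_13 = (-0.35)(-0.05) − (0.55)(0.00) = 0.0175
  C_21 = −[(-0.15)(0.75) − (-0.40)(-0.05)] = 0.1325
  C_22 = (0.65)(0.75) − (-0.40)(0.00) = 0.4875
  C_23 = −[(0.65)(-0.05) − (-0.15)(0.00)] = 0.0325
  C_31 = (-0.15)(0.00) − (-0.40)(0.55) = 0.2200
  C_32 = −[(0.65)(0.00) − (-0.40)(-0.35)] = 0.1400
  C_33 = (0.65)(0.55) − (-0.15)(-0.35) = 0.3050
det(I−A) = Σ_j (I−A)_1j·C_1j = (0.65)(0.4125) + (-0.15)(0.2625) + (-0.40)(0.0175) = 0.22175
adj(I−A) = Cᵀ =
  [ 0.4125   0.1325   0.2200]
  [ 0.2625   0.4875   0.1400]
  [ 0.0175   0.0325   0.3050]
(I − A)⁻¹ = adj(I−A) / det(I−A) ≈
  [   1.8602     0.5975     0.9921]
  [   1.1838     2.1984     0.6313]
  [   0.0789     0.1466     1.3754]
Δx = (I − A)⁻¹ Δd with Δd having +60 in the Hospitality component and 0 elsewhere.
So Δx_1 = L_13 · (+60), where L_13 = adj(I−A)_13 / det(I−A) = 0.2200 / 0.22175.
Δx_1 = 0.2200 × (+60) / 0.22175 = 13.20 / 0.22175 ≈ 59.53.

Δx_1 = 59.53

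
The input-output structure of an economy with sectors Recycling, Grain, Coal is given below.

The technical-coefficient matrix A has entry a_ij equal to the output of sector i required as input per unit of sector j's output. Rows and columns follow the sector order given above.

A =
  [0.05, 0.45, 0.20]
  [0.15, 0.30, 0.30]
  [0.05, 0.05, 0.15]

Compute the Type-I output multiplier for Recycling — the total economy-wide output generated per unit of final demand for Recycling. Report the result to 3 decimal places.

I − A =
  [   0.95    -0.45    -0.20]
  [  -0.15     0.70    -0.30]
  [  -0.05    -0.05     0.85]
Cofactors of I−A, C_ij = (−1)^(i+j)·(minor ij) (rows/columns in the sector order above):
  C_11 = (0.70)(0.85) − (-0.30)(-0.05) = 0.5800
  C_12 = −[(-0.15)(0.85) − (-0.30)(-0.05)] = 0.1425
  C_13 = (-0.15)(-0.05) − (0.70)(-0.05) = 0.0425
  C_21 = −[(-0.45)(0.85) − (-0.20)(-0.05)] = 0.3925
  C_22 = (0.95)(0.85) − (-0.20)(-0.05) = 0.7975
  C_23 = −[(0.95)(-0.05) − (-0.45)(-0.05)] = 0.0700
  C_31 = (-0.45)(-0.30) − (-0.20)(0.70) = 0.2750
  C_32 = −[(0.95)(-0.30) − (-0.20)(-0.15)] = 0.3150
  C_33 = (0.95)(0.70) − (-0.45)(-0.15) = 0.5975
det(I−A) = Σ_j (I−A)_1j·C_1j = (0.95)(0.5800) + (-0.45)(0.1425) + (-0.20)(0.0425) = 0.478375
adj(I−A) = Cᵀ =
  [ 0.5800   0.3925   0.2750]
  [ 0.1425   0.7975   0.3150]
  [ 0.0425   0.0700   0.5975]
(I − A)⁻¹ = adj(I−A) / det(I−A) ≈
  [   1.2124     0.8205     0.5749]
  [   0.2979     1.6671     0.6585]
  [   0.0888     0.1463     1.2490]
The output multiplier for sector j is the column-j sum of the Leontief inverse (I − A)⁻¹ = adj(I−A) / det(I−A).
Column R of adj(I−A): (0.5800, 0.1425, 0.0425); det(I−A) = 0.478375.
m_R = (0.5800 + 0.1425 + 0.0425) / 0.478375 = 0.765 / 0.478375 ≈ 1.599.

m_R = 1.599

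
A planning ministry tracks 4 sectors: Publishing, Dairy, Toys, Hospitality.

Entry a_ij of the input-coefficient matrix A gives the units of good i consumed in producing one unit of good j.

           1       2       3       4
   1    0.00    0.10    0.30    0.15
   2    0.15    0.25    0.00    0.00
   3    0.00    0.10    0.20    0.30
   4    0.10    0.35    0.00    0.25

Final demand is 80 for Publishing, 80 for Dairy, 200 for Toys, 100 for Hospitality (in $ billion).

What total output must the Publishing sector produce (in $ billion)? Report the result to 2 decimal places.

x_1 = 238.48

I − A =
  [   1.00    -0.10    -0.30    -0.15]
  [  -0.15     0.75     0.00     0.00]
  [   0.00    -0.10     0.80    -0.30]
  [  -0.10    -0.35     0.00     0.75]
Compute the cofactors C_ij = (−1)^(i+j)·(3×3 minor ij) of I−A; the adjugate is their transpose:
adj(I−A) = Cᵀ =
  [ 0.450000   0.156000   0.168750   0.157500]
  [ 0.090000   0.579000   0.033750   0.031500]
  [ 0.049500   0.181500   0.532125   0.222750]
  [ 0.102000   0.291000   0.038250   0.583500]
det(I−A) = Σ_j (I−A)_1j·C_1j = (1.00)(0.450000) + (-0.10)(0.090000) + (-0.30)(0.049500) + (-0.15)(0.102000) = 0.41085
(I − A)⁻¹ = adj(I−A) / det(I−A) ≈
  [   1.0953     0.3797     0.4107     0.3834]
  [   0.2191     1.4093     0.0821     0.0767]
  [   0.1205     0.4418     1.2952     0.5422]
  [   0.2483     0.7083     0.0931     1.4202]
x = (I − A)⁻¹ d = adj(I−A)·d / det(I−A), with det(I−A) = 0.41085:
  x_1 = (0.450000·80 + 0.156000·80 + 0.168750·200 + 0.157500·100) / 0.41085 = 97.98 / 0.41085 ≈ 238.48
  x_2 = (0.090000·80 + 0.579000·80 + 0.033750·200 + 0.031500·100) / 0.41085 = 63.42 / 0.41085 ≈ 154.36
  x_3 = (0.049500·80 + 0.181500·80 + 0.532125·200 + 0.222750·100) / 0.41085 = 147.18 / 0.41085 ≈ 358.23
  x_4 = (0.102000·80 + 0.291000·80 + 0.038250·200 + 0.583500·100) / 0.41085 = 97.44 / 0.41085 ≈ 237.17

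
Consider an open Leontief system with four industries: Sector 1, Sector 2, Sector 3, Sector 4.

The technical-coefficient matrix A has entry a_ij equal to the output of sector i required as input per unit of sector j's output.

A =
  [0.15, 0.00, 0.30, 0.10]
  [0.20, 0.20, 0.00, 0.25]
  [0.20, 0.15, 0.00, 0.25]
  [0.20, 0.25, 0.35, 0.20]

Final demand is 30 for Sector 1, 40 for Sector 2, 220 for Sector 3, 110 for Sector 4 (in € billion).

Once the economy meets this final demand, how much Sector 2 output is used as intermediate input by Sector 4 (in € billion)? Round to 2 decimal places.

z_24 = 115.03

I − A =
  [   0.85     0.00    -0.30    -0.10]
  [  -0.20     0.80     0.00    -0.25]
  [  -0.20    -0.15     1.00    -0.25]
  [  -0.20    -0.25    -0.35     0.80]
Compute the cofactors C_ij = (−1)^(i+j)·(3×3 minor ij) of I−A; the adjugate is their transpose:
adj(I−A) = Cᵀ =
  [ 0.494375   0.085000   0.201250   0.151250]
  [ 0.210000   0.515625   0.144375   0.232500]
  [ 0.199500   0.157125   0.469875   0.220875]
  [ 0.276500   0.251125   0.301000   0.623000]
det(I−A) = Σ_j (I−A)_1j·C_1j = (0.85)(0.494375) + (0.00)(0.210000) + (-0.30)(0.199500) + (-0.10)(0.276500) = 0.33271875
(I − A)⁻¹ = adj(I−A) / det(I−A) ≈
  [   1.4859     0.2555     0.6049     0.4546]
  [   0.6312     1.5497     0.4339     0.6988]
  [   0.5996     0.4722     1.4122     0.6638]
  [   0.8310     0.7548     0.9047     1.8725]
First solve x = (I − A)⁻¹ d = adj(I−A)·d / det(I−A); in particular x_4 = (0.276500·30 + 0.251125·40 + 0.301000·220 + 0.623000·110) / 0.33271875 = 153.09 / 0.33271875 ≈ 460.1183.
Intermediate flow from 2 to 4: z_24 = a_24 · x_4 = 0.25 × 153.09 / 0.33271875 = 38.2725 / 0.33271875 ≈ 115.03.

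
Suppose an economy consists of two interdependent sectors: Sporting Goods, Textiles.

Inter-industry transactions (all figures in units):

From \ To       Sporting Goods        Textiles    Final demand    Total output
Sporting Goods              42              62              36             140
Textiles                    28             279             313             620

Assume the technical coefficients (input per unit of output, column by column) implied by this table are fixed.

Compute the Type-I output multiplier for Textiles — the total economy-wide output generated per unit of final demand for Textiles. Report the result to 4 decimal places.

m_2 = 2.1918

Technical coefficients a_ij = z_ij / X_j:
  a_11 = 42/140 = 0.30, a_21 = 28/140 = 0.20
  a_12 = 62/620 = 0.10, a_22 = 279/620 = 0.45
I − A =
  [   0.70    -0.10]
  [  -0.20     0.55]
det(I−A) = (0.70)(0.55) − (-0.10)(-0.20) = 0.3650
adj(I−A) = [[0.55, 0.10], [0.20, 0.70]]
(I − A)⁻¹ = adj(I−A) / det(I−A) ≈
  [   1.50685     0.27397]
  [   0.54795     1.91781]
The output multiplier for sector j is the column-j sum of the Leontief inverse (I − A)⁻¹ = adj(I−A) / det(I−A).
Column 2 of adj(I−A): (0.10, 0.70); det(I−A) = 0.3650.
m_2 = (0.10 + 0.70) / 0.3650 = 0.80 / 0.3650 ≈ 2.1918.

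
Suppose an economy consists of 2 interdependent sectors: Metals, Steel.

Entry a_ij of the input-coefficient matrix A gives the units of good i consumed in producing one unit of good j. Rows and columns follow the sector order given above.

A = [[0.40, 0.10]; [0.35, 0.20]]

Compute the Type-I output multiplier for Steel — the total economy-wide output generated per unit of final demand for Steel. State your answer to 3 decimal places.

I − A =
  [   0.60    -0.10]
  [  -0.35     0.80]
det(I−A) = (0.60)(0.80) − (-0.10)(-0.35) = 0.4450
adj(I−A) = [[0.80, 0.10], [0.35, 0.60]]
(I − A)⁻¹ = adj(I−A) / det(I−A) ≈
  [   1.7978     0.2247]
  [   0.7865     1.3483]
The output multiplier for sector j is the column-j sum of the Leontief inverse (I − A)⁻¹ = adj(I−A) / det(I−A).
Column 2 of adj(I−A): (0.10, 0.60); det(I−A) = 0.4450.
m_2 = (0.10 + 0.60) / 0.4450 = 0.70 / 0.4450 ≈ 1.573.

m_2 = 1.573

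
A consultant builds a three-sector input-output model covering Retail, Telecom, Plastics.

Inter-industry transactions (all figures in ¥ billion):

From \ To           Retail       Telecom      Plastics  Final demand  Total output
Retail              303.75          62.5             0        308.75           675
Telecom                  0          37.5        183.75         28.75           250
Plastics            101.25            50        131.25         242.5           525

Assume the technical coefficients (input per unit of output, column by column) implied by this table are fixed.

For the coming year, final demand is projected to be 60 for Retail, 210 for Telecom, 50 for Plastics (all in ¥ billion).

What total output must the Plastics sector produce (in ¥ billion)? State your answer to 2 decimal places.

x_3 = 207.36

Technical coefficients a_ij = z_ij / X_j:
  a_11 = 303.75/675 = 0.45, a_21 = 0/675 = 0.00, a_31 = 101.25/675 = 0.15
  a_12 = 62.5/250 = 0.25, a_22 = 37.5/250 = 0.15, a_32 = 50/250 = 0.20
  a_13 = 0/525 = 0.00, a_23 = 183.75/525 = 0.35, a_33 = 131.25/525 = 0.25
I − A =
  [   0.55    -0.25     0.00]
  [   0.00     0.85    -0.35]
  [  -0.15    -0.20     0.75]
Cofactors of I−A, C_ij = (−1)^(i+j)·(minor ij) (rows/columns in the sector order above):
  C_11 = (0.85)(0.75) − (-0.35)(-0.20) = 0.5675
  C_12 = −[(0.00)(0.75) − (-0.35)(-0.15)] = 0.0525
  C_13 = (0.00)(-0.20) − (0.85)(-0.15) = 0.1275
  C_21 = −[(-0.25)(0.75) − (0.00)(-0.20)] = 0.1875
  C_22 = (0.55)(0.75) − (0.00)(-0.15) = 0.4125
  C_23 = −[(0.55)(-0.20) − (-0.25)(-0.15)] = 0.1475
  C_31 = (-0.25)(-0.35) − (0.00)(0.85) = 0.0875
  C_32 = −[(0.55)(-0.35) − (0.00)(0.00)] = 0.1925
  C_33 = (0.55)(0.85) − (-0.25)(0.00) = 0.4675
det(I−A) = Σ_j (I−A)_1j·C_1j = (0.55)(0.5675) + (-0.25)(0.0525) + (0.00)(0.1275) = 0.2990
adj(I−A) = Cᵀ =
  [ 0.5675   0.1875   0.0875]
  [ 0.0525   0.4125   0.1925]
  [ 0.1275   0.1475   0.4675]
(I − A)⁻¹ = adj(I−A) / det(I−A) ≈
  [   1.8980     0.6271     0.2926]
  [   0.1756     1.3796     0.6438]
  [   0.4264     0.4933     1.5635]
x = (I − A)⁻¹ d = adj(I−A)·d / det(I−A), with det(I−A) = 0.2990:
  x_1 = (0.5675·60 + 0.1875·210 + 0.0875·50) / 0.2990 = 77.80 / 0.2990 ≈ 260.20
  x_2 = (0.0525·60 + 0.4125·210 + 0.1925·50) / 0.2990 = 99.40 / 0.2990 ≈ 332.44
  x_3 = (0.1275·60 + 0.1475·210 + 0.4675·50) / 0.2990 = 62.00 / 0.2990 ≈ 207.36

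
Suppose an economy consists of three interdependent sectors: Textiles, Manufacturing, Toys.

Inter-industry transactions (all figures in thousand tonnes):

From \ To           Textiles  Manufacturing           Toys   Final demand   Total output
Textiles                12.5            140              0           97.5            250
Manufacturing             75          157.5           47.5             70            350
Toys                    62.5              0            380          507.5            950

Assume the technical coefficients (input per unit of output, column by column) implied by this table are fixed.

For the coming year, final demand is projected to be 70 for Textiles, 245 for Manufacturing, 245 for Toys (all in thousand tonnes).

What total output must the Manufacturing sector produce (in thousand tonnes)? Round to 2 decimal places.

Technical coefficients a_ij = z_ij / X_j:
  a_11 = 12.5/250 = 0.05, a_21 = 75/250 = 0.30, a_31 = 62.5/250 = 0.25
  a_12 = 140/350 = 0.40, a_22 = 157.5/350 = 0.45, a_32 = 0/350 = 0.00
  a_13 = 0/950 = 0.00, a_23 = 47.5/950 = 0.05, a_33 = 380/950 = 0.40
I − A =
  [   0.95    -0.40     0.00]
  [  -0.30     0.55    -0.05]
  [  -0.25     0.00     0.60]
Cofactors of I−A, C_ij = (−1)^(i+j)·(minor ij) (rows/columns in the sector order above):
  C_11 = (0.55)(0.60) − (-0.05)(0.00) = 0.3300
  C_12 = −[(-0.30)(0.60) − (-0.05)(-0.25)] = 0.1925
  C_13 = (-0.30)(0.00) − (0.55)(-0.25) = 0.1375
  C_21 = −[(-0.40)(0.60) − (0.00)(0.00)] = 0.2400
  C_22 = (0.95)(0.60) − (0.00)(-0.25) = 0.5700
  C_23 = −[(0.95)(0.00) − (-0.40)(-0.25)] = 0.1000
  C_31 = (-0.40)(-0.05) − (0.00)(0.55) = 0.0200
  C_32 = −[(0.95)(-0.05) − (0.00)(-0.30)] = 0.0475
  C_33 = (0.95)(0.55) − (-0.40)(-0.30) = 0.4025
det(I−A) = Σ_j (I−A)_1j·C_1j = (0.95)(0.3300) + (-0.40)(0.1925) + (0.00)(0.1375) = 0.2365
adj(I−A) = Cᵀ =
  [ 0.3300   0.2400   0.0200]
  [ 0.1925   0.5700   0.0475]
  [ 0.1375   0.1000   0.4025]
(I − A)⁻¹ = adj(I−A) / det(I−A) ≈
  [   1.3953     1.0148     0.0846]
  [   0.8140     2.4101     0.2008]
  [   0.5814     0.4228     1.7019]
x = (I − A)⁻¹ d = adj(I−A)·d / det(I−A), with det(I−A) = 0.2365:
  x_1 = (0.3300·70 + 0.2400·245 + 0.0200·245) / 0.2365 = 86.80 / 0.2365 ≈ 367.02
  x_2 = (0.1925·70 + 0.5700·245 + 0.0475·245) / 0.2365 = 164.7625 / 0.2365 ≈ 696.67
  x_3 = (0.1375·70 + 0.1000·245 + 0.4025·245) / 0.2365 = 132.7375 / 0.2365 ≈ 561.26

x_2 = 696.67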